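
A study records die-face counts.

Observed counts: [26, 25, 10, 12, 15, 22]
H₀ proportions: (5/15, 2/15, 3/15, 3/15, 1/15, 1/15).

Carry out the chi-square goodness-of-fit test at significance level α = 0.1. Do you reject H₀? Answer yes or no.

n = 110; E_i = n·p_i = [36.67, 14.67, 22.00, 22.00, 7.33, 7.33]
χ² = (26−36.67)²/36.67 + (25−14.67)²/14.67 + (10−22.00)²/22.00 + (12−22.00)²/22.00 + (15−7.33)²/7.33 + (22−7.33)²/7.33 = 58.8227
df = 5
p-value (upper-tail) = 0.00000
At α=0.1: p < α → reject H₀

reject H₀: yes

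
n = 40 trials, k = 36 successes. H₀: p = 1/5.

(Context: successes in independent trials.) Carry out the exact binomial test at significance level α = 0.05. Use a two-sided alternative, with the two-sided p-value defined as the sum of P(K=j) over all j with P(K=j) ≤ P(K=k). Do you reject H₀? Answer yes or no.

Exact binomial: n=40, k=36, p₀=1/5=0.2000
P(X=j) = C(n,j)·p₀^j·(1−p₀)^(n−j); p = Σ P(X=j) over j with P(X=j) ≤ P(X=36)
p-value (two-sided) = 0.00000
At α=0.05: p < α → reject H₀

reject H₀: yes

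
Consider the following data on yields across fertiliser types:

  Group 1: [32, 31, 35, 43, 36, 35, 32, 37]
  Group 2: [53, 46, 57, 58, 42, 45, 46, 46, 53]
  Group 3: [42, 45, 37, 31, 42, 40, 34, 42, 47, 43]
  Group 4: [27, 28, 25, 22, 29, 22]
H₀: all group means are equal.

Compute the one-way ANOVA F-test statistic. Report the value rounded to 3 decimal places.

Group means [35.12, 49.56, 40.30, 25.50], grand mean 38.879
SSB = Σnᵢ(x̄ᵢ−x̄)² = 2232.818; SSW = ΣΣ(x−x̄ᵢ)² = 634.697
MSB = 2232.818/3 = 744.2726; MSW = 634.697/29 = 21.8861
F = MSB/MSW = 34.0066
df = (3, 29)

test statistic = 34.007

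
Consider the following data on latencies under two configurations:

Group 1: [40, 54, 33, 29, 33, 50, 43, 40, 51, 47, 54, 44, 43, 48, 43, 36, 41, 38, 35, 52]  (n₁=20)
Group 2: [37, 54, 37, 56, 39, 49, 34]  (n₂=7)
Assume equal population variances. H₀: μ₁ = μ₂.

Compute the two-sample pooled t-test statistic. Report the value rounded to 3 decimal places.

x̄₁=42.700, s₁=7.371, n₁=20
x̄₂=43.714, s₂=9.050, n₂=7
s_p² = [19·7.371² + 6·9.050²]/25 = 60.9451
SE = √(s_p²·(1/20+1/7)) = 3.4284
t = (42.700−43.714)/3.4284 = -0.2959
df = 25

test statistic = -0.296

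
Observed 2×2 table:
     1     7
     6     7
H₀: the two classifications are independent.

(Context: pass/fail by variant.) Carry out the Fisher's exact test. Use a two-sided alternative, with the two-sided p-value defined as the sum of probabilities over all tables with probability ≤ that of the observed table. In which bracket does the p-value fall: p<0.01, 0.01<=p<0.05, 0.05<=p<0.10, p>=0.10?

Margins: r₁=8, r₂=13, c₁=7, c₂=14, n=21
p_obs = C(8,1)·C(13,6)/C(21,7); sum pmf over tables with pmf ≤ p_obs
p-value (two-sided) = 0.17358
→ bracket: p>=0.10

p-value bracket: p>=0.10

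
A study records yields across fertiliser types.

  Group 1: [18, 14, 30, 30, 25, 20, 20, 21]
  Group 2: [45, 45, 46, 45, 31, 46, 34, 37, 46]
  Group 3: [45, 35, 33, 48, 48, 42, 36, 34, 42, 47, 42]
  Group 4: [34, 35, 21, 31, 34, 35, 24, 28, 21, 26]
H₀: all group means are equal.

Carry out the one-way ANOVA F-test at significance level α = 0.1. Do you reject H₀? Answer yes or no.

reject H₀: yes

Group means [22.25, 41.67, 41.09, 28.90], grand mean 34.053
SSB = Σnᵢ(x̄ᵢ−x̄)² = 2446.586; SSW = ΣΣ(x−x̄ᵢ)² = 1125.309
MSB = 2446.586/3 = 815.5285; MSW = 1125.309/34 = 33.0973
F = MSB/MSW = 24.6403
df = (3, 34)
p-value (upper-tail) = 0.00000
At α=0.1: p < α → reject H₀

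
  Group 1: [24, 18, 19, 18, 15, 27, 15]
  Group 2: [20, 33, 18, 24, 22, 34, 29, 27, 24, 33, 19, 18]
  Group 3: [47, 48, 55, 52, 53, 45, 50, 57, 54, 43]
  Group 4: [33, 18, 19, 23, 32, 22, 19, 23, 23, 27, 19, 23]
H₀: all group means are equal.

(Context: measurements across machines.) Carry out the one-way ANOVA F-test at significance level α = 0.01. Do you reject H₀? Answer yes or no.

reject H₀: yes

Group means [19.43, 25.08, 50.40, 23.42], grand mean 29.805
SSB = Σnᵢ(x̄ᵢ−x̄)² = 5752.491; SSW = ΣΣ(x−x̄ᵢ)² = 977.948
MSB = 5752.491/3 = 1917.4971; MSW = 977.948/37 = 26.4310
F = MSB/MSW = 72.5472
df = (3, 37)
p-value (upper-tail) = 0.00000
At α=0.01: p < α → reject H₀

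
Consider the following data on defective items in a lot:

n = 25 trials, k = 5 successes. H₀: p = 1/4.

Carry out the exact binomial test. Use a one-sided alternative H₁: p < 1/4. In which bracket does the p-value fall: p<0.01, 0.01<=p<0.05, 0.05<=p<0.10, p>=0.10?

p-value bracket: p>=0.10

Exact binomial: n=25, k=5, p₀=1/4=0.2500
P(X≤5) from Σ C(n,i)·p₀^i·(1−p₀)^(n−i)
p-value (one-sided, H₁ less) = 0.37828
→ bracket: p>=0.10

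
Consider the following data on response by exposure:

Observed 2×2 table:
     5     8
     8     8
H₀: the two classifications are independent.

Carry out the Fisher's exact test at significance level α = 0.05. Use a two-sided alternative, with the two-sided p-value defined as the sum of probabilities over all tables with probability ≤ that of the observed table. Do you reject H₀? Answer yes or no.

Margins: r₁=13, r₂=16, c₁=13, c₂=16, n=29
p_obs = C(13,5)·C(16,8)/C(29,13); sum pmf over tables with pmf ≤ p_obs
p-value (two-sided) = 0.71073
At α=0.05: p ≥ α → fail to reject H₀

reject H₀: no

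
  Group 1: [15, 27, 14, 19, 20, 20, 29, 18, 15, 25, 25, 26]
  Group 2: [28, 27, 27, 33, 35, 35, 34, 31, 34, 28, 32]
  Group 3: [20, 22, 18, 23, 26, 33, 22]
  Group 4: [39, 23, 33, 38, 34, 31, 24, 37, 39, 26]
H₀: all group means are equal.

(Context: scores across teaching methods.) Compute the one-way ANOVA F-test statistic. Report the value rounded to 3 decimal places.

Group means [21.08, 31.27, 23.43, 32.40], grand mean 27.125
SSB = Σnᵢ(x̄ᵢ−x̄)² = 1001.162; SSW = ΣΣ(x−x̄ᵢ)² = 885.213
MSB = 1001.162/3 = 333.7207; MSW = 885.213/36 = 24.5892
F = MSB/MSW = 13.5718
df = (3, 36)

test statistic = 13.572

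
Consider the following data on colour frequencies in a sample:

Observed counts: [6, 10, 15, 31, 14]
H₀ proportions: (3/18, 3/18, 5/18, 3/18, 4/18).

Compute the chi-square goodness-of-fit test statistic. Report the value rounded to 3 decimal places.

n = 76; E_i = n·p_i = [12.67, 12.67, 21.11, 12.67, 16.89]
χ² = (6−12.67)²/12.67 + (10−12.67)²/12.67 + (15−21.11)²/21.11 + (31−12.67)²/12.67 + (14−16.89)²/16.89 = 32.8684
df = 4

test statistic = 32.868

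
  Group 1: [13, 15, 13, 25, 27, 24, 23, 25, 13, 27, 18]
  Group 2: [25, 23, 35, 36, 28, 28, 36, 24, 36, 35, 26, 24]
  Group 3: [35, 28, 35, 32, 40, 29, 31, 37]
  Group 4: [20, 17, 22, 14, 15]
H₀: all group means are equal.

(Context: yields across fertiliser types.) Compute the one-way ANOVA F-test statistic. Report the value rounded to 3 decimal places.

test statistic = 16.676

Group means [20.27, 29.67, 33.38, 17.60], grand mean 25.944
SSB = Σnᵢ(x̄ᵢ−x̄)² = 1309.965; SSW = ΣΣ(x−x̄ᵢ)² = 837.923
MSB = 1309.965/3 = 436.6551; MSW = 837.923/32 = 26.1851
F = MSB/MSW = 16.6757
df = (3, 32)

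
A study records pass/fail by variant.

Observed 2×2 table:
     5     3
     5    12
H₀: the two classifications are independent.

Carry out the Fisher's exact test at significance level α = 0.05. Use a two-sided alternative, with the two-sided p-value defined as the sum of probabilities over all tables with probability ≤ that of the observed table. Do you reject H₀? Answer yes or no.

reject H₀: no

Margins: r₁=8, r₂=17, c₁=10, c₂=15, n=25
p_obs = C(8,5)·C(17,5)/C(25,10); sum pmf over tables with pmf ≤ p_obs
p-value (two-sided) = 0.19355
At α=0.05: p ≥ α → fail to reject H₀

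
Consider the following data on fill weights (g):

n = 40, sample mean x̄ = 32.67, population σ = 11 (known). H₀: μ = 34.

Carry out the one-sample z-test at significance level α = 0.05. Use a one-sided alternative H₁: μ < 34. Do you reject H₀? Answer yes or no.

SE = σ/√n = 11/√40 = 1.7393
z = (x̄−μ₀)/SE = (32.67−34)/1.7393 = -0.7647
p-value (one-sided, H₁ less) = 0.22223
At α=0.05: p ≥ α → fail to reject H₀

reject H₀: no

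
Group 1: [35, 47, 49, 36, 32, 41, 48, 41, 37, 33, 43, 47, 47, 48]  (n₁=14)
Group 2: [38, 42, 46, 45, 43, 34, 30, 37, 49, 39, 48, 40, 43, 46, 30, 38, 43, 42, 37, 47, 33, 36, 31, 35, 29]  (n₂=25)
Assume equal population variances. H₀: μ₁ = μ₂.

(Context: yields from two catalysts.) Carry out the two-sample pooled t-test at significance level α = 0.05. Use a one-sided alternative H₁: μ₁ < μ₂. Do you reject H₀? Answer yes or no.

x̄₁=41.714, s₁=6.132, n₁=14
x̄₂=39.240, s₂=6.009, n₂=25
s_p² = [13·6.132² + 24·6.009²]/37 = 36.6329
SE = √(s_p²·(1/14+1/25)) = 2.0204
t = (41.714−39.240)/2.0204 = 1.2247
df = 37
p-value (one-sided, H₁ less) = 0.88578
At α=0.05: p ≥ α → fail to reject H₀

reject H₀: no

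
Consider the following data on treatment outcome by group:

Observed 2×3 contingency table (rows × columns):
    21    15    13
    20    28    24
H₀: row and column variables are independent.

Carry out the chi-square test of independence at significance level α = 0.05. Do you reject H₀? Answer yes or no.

Row totals [49, 72], col totals [41, 43, 37], n=121
χ² = (21−16.60)²/16.60 + (15−17.41)²/17.41 + (13−14.98)²/14.98 + (20−24.40)²/24.40 + (28−25.59)²/25.59 + (24−22.02)²/22.02 = 2.9599
df = 2
p-value (upper-tail) = 0.22764
At α=0.05: p ≥ α → fail to reject H₀

reject H₀: no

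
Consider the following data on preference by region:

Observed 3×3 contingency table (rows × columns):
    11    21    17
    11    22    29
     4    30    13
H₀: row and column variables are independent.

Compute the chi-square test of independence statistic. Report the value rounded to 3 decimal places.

Row totals [49, 62, 47], col totals [26, 73, 59], n=158
χ² = (11−8.06)²/8.06 + (21−22.64)²/22.64 + (17−18.30)²/18.30 + (11−10.20)²/10.20 + (22−28.65)²/28.65 + (29−23.15)²/23.15 + (4−7.73)²/7.73 + (30−21.72)²/21.72 + (13−17.55)²/17.55 = 10.5052
df = 4

test statistic = 10.505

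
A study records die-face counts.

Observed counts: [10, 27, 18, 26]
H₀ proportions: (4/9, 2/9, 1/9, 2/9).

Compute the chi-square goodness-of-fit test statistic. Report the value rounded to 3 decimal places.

n = 81; E_i = n·p_i = [36.00, 18.00, 9.00, 18.00]
χ² = (10−36.00)²/36.00 + (27−18.00)²/18.00 + (18−9.00)²/9.00 + (26−18.00)²/18.00 = 35.8333
df = 3

test statistic = 35.833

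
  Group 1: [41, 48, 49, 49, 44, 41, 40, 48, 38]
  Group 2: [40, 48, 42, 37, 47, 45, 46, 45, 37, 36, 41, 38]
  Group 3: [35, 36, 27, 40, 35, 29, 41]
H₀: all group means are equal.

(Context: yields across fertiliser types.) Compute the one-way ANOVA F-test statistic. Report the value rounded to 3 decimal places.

test statistic = 9.168

Group means [44.22, 41.83, 34.71], grand mean 40.821
SSB = Σnᵢ(x̄ᵢ−x̄)² = 377.456; SSW = ΣΣ(x−x̄ᵢ)² = 514.651
MSB = 377.456/2 = 188.7282; MSW = 514.651/25 = 20.5860
F = MSB/MSW = 9.1678
df = (2, 25)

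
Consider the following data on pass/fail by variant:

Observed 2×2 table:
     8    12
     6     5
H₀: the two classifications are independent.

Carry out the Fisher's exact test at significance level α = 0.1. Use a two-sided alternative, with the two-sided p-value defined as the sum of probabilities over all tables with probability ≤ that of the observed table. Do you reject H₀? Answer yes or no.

reject H₀: no

Margins: r₁=20, r₂=11, c₁=14, c₂=17, n=31
p_obs = C(20,8)·C(11,6)/C(31,14); sum pmf over tables with pmf ≤ p_obs
p-value (two-sided) = 0.47747
At α=0.1: p ≥ α → fail to reject H₀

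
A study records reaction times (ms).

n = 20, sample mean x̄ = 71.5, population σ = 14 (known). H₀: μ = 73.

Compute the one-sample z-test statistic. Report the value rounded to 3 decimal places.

test statistic = -0.479

SE = σ/√n = 14/√20 = 3.1305
z = (x̄−μ₀)/SE = (71.5−73)/3.1305 = -0.4792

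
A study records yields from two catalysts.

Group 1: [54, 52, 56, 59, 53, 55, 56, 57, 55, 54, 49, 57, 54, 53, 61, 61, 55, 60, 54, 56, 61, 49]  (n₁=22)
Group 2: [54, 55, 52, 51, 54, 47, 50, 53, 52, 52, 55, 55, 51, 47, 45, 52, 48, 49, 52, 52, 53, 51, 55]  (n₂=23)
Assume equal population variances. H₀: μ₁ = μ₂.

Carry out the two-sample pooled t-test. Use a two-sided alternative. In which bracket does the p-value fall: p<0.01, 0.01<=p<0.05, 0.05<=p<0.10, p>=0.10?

x̄₁=55.500, s₁=3.433, n₁=22
x̄₂=51.522, s₂=2.794, n₂=23
s_p² = [21·3.433² + 22·2.794²]/43 = 9.7497
SE = √(s_p²·(1/22+1/23)) = 0.9312
t = (55.500−51.522)/0.9312 = 4.2723
df = 43
p-value (two-sided) = 0.00011
→ bracket: p<0.01

p-value bracket: p<0.01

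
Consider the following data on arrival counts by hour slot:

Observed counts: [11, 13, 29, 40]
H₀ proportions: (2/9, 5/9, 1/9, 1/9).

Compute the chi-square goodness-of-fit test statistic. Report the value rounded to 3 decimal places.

n = 93; E_i = n·p_i = [20.67, 51.67, 10.33, 10.33]
χ² = (11−20.67)²/20.67 + (13−51.67)²/51.67 + (29−10.33)²/10.33 + (40−10.33)²/10.33 = 152.3516
df = 3

test statistic = 152.352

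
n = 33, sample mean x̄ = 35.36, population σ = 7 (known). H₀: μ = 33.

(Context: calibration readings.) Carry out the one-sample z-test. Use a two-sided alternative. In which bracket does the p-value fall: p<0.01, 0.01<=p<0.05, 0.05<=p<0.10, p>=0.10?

p-value bracket: 0.05<=p<0.10

SE = σ/√n = 7/√33 = 1.2185
z = (x̄−μ₀)/SE = (35.36−33)/1.2185 = 1.9367
p-value (two-sided) = 0.05278
→ bracket: 0.05<=p<0.10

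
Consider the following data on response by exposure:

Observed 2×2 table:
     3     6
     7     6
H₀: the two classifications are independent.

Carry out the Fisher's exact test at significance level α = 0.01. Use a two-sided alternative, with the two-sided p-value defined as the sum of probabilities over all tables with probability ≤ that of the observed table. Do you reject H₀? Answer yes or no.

Margins: r₁=9, r₂=13, c₁=10, c₂=12, n=22
p_obs = C(9,3)·C(13,7)/C(22,10); sum pmf over tables with pmf ≤ p_obs
p-value (two-sided) = 0.41486
At α=0.01: p ≥ α → fail to reject H₀

reject H₀: no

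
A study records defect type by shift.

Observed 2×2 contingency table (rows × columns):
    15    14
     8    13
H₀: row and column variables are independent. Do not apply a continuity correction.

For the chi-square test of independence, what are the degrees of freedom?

degrees of freedom = 1

df = (r−1)(c−1) = (2−1)·(2−1) = 1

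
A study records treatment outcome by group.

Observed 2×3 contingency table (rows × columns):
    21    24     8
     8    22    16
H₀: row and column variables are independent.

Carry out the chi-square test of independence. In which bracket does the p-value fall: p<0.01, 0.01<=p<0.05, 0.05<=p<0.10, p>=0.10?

p-value bracket: 0.01<=p<0.05

Row totals [53, 46], col totals [29, 46, 24], n=99
χ² = (21−15.53)²/15.53 + (24−24.63)²/24.63 + (8−12.85)²/12.85 + (8−13.47)²/13.47 + (22−21.37)²/21.37 + (16−11.15)²/11.15 = 8.1269
df = 2
p-value (upper-tail) = 0.01719
→ bracket: 0.01<=p<0.05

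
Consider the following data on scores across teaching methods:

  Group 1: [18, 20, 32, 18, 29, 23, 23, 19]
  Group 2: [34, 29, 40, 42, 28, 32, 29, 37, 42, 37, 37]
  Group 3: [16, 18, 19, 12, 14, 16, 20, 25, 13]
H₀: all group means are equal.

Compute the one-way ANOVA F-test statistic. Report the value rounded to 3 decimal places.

Group means [22.75, 35.18, 17.00], grand mean 25.786
SSB = Σnᵢ(x̄ᵢ−x̄)² = 1739.578; SSW = ΣΣ(x−x̄ᵢ)² = 587.136
MSB = 1739.578/2 = 869.7890; MSW = 587.136/25 = 23.4855
F = MSB/MSW = 37.0352
df = (2, 25)

test statistic = 37.035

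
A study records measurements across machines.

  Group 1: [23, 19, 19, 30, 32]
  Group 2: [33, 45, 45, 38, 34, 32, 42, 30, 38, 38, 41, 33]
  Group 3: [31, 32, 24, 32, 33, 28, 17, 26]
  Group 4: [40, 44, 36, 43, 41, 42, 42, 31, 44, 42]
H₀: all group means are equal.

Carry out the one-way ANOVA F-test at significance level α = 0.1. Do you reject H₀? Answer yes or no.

Group means [24.60, 37.42, 27.88, 40.50], grand mean 34.286
SSB = Σnᵢ(x̄ᵢ−x̄)² = 1301.651; SSW = ΣΣ(x−x̄ᵢ)² = 789.492
MSB = 1301.651/3 = 433.8837; MSW = 789.492/31 = 25.4675
F = MSB/MSW = 17.0368
df = (3, 31)
p-value (upper-tail) = 0.00000
At α=0.1: p < α → reject H₀

reject H₀: yes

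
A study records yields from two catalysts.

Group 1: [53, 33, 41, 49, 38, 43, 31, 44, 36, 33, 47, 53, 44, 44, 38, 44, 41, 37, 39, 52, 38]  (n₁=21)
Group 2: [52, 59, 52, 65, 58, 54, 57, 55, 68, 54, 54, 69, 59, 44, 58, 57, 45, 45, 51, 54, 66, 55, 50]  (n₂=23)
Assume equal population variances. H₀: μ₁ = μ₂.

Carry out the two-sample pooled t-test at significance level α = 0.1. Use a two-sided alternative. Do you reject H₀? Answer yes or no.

x̄₁=41.810, s₁=6.462, n₁=21
x̄₂=55.696, s₂=6.799, n₂=23
s_p² = [20·6.462² + 22·6.799²]/42 = 44.0978
SE = √(s_p²·(1/21+1/23)) = 2.0043
t = (41.810−55.696)/2.0043 = -6.9282
df = 42
p-value (two-sided) = 0.00000
At α=0.1: p < α → reject H₀

reject H₀: yes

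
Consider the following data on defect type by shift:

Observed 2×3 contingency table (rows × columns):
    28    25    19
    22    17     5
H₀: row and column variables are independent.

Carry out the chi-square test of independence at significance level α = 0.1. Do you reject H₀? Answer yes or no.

Row totals [72, 44], col totals [50, 42, 24], n=116
χ² = (28−31.03)²/31.03 + (25−26.07)²/26.07 + (19−14.90)²/14.90 + (22−18.97)²/18.97 + (17−15.93)²/15.93 + (5−9.10)²/9.10 = 3.8778
df = 2
p-value (upper-tail) = 0.14386
At α=0.1: p ≥ α → fail to reject H₀

reject H₀: no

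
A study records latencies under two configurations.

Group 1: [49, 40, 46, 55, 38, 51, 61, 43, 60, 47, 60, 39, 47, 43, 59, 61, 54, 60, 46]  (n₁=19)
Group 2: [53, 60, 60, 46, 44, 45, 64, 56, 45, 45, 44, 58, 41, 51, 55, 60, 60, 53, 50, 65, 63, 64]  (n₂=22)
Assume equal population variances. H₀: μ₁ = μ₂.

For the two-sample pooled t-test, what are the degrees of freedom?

degrees of freedom = 39

df = n₁ + n₂ − 2 = 19 + 22 − 2 = 39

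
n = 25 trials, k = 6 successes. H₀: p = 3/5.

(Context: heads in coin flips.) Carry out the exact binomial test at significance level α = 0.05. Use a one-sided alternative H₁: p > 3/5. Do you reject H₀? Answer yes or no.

Exact binomial: n=25, k=6, p₀=3/5=0.6000
P(X≥6) from Σ C(n,i)·p₀^i·(1−p₀)^(n−i)
p-value (one-sided, H₁ greater) = 0.99995
At α=0.05: p ≥ α → fail to reject H₀

reject H₀: no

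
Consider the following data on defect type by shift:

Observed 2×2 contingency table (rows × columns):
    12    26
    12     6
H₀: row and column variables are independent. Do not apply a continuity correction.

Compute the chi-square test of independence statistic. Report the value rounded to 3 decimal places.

test statistic = 6.140

Row totals [38, 18], col totals [24, 32], n=56
χ² = (12−16.29)²/16.29 + (26−21.71)²/21.71 + (12−7.71)²/7.71 + (6−10.29)²/10.29 = 6.1404
df = 1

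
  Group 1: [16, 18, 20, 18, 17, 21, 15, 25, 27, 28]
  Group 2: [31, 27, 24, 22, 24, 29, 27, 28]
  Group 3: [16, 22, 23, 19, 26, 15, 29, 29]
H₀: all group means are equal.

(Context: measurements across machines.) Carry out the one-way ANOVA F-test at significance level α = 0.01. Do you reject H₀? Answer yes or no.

reject H₀: no

Group means [20.50, 26.50, 22.38], grand mean 22.923
SSB = Σnᵢ(x̄ᵢ−x̄)² = 163.471; SSW = ΣΣ(x−x̄ᵢ)² = 464.375
MSB = 163.471/2 = 81.7356; MSW = 464.375/23 = 20.1902
F = MSB/MSW = 4.0483
df = (2, 23)
p-value (upper-tail) = 0.03117
At α=0.01: p ≥ α → fail to reject H₀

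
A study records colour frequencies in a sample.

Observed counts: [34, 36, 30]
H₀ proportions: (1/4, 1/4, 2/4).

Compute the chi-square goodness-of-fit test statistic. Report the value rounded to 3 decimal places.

test statistic = 16.080

n = 100; E_i = n·p_i = [25.00, 25.00, 50.00]
χ² = (34−25.00)²/25.00 + (36−25.00)²/25.00 + (30−50.00)²/50.00 = 16.0800
df = 2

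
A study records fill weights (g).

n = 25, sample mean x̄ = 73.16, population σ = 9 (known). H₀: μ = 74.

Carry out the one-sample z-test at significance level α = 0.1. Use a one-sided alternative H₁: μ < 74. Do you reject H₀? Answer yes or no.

reject H₀: no

SE = σ/√n = 9/√25 = 1.8000
z = (x̄−μ₀)/SE = (73.16−74)/1.8000 = -0.4667
p-value (one-sided, H₁ less) = 0.32037
At α=0.1: p ≥ α → fail to reject H₀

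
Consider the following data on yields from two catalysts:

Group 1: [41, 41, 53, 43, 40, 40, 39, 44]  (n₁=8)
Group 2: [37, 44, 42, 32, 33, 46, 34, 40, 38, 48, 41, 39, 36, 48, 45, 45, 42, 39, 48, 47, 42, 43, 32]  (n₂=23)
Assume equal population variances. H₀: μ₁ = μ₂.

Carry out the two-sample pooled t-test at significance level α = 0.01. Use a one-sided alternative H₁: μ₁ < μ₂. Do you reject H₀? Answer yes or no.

x̄₁=42.625, s₁=4.502, n₁=8
x̄₂=40.913, s₂=5.178, n₂=23
s_p² = [7·4.502² + 22·5.178²]/29 = 25.2311
SE = √(s_p²·(1/8+1/23)) = 2.0618
t = (42.625−40.913)/2.0618 = 0.8303
df = 29
p-value (one-sided, H₁ less) = 0.79343
At α=0.01: p ≥ α → fail to reject H₀

reject H₀: no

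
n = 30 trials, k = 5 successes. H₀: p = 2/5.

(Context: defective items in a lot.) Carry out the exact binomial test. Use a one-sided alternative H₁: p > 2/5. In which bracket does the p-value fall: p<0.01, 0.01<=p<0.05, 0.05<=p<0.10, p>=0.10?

p-value bracket: p>=0.10

Exact binomial: n=30, k=5, p₀=2/5=0.4000
P(X≥5) from Σ C(n,i)·p₀^i·(1−p₀)^(n−i)
p-value (one-sided, H₁ greater) = 0.99849
→ bracket: p>=0.10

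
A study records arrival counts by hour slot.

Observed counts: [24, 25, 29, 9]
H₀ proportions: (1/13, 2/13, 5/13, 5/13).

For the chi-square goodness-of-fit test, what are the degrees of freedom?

degrees of freedom = 3

df = k − 1 = 4 − 1 = 3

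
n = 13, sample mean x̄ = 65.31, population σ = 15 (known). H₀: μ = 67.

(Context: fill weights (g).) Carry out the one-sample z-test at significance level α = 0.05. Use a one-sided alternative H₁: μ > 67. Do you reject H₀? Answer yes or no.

reject H₀: no

SE = σ/√n = 15/√13 = 4.1603
z = (x̄−μ₀)/SE = (65.31−67)/4.1603 = -0.4062
p-value (one-sided, H₁ greater) = 0.65771
At α=0.05: p ≥ α → fail to reject H₀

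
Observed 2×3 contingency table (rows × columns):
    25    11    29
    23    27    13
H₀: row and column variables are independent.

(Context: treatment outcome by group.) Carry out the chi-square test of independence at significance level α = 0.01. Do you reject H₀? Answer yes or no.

reject H₀: yes

Row totals [65, 63], col totals [48, 38, 42], n=128
χ² = (25−24.38)²/24.38 + (11−19.30)²/19.30 + (29−21.33)²/21.33 + (23−23.62)²/23.62 + (27−18.70)²/18.70 + (13−20.67)²/20.67 = 12.8873
df = 2
p-value (upper-tail) = 0.00159
At α=0.01: p < α → reject H₀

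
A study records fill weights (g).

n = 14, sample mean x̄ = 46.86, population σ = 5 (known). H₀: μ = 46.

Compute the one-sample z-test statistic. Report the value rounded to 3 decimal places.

test statistic = 0.644

SE = σ/√n = 5/√14 = 1.3363
z = (x̄−μ₀)/SE = (46.86−46)/1.3363 = 0.6436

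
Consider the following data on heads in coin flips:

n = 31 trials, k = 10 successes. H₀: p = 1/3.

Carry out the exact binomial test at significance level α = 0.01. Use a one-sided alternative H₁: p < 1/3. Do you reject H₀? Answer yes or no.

Exact binomial: n=31, k=10, p₀=1/3=0.3333
P(X≤10) from Σ C(n,i)·p₀^i·(1−p₀)^(n−i)
p-value (one-sided, H₁ less) = 0.53375
At α=0.01: p ≥ α → fail to reject H₀

reject H₀: no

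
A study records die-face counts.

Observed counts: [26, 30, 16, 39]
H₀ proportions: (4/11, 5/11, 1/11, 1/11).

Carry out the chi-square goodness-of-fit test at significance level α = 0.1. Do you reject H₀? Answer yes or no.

reject H₀: yes

n = 111; E_i = n·p_i = [40.36, 50.45, 10.09, 10.09]
χ² = (26−40.36)²/40.36 + (30−50.45)²/50.45 + (16−10.09)²/10.09 + (39−10.09)²/10.09 = 99.6847
df = 3
p-value (upper-tail) = 0.00000
At α=0.1: p < α → reject H₀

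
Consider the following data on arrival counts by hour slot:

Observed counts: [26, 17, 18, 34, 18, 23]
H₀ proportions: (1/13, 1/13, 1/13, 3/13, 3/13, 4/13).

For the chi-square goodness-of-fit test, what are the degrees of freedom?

df = k − 1 = 6 − 1 = 5

degrees of freedom = 5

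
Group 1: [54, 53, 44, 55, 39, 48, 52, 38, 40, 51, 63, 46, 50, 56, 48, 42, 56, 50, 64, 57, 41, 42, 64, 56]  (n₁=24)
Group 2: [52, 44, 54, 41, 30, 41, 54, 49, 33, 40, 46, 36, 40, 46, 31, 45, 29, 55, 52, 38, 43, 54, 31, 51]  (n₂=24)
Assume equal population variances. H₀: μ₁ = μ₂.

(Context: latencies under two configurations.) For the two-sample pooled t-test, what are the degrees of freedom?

df = n₁ + n₂ − 2 = 24 + 24 − 2 = 46

degrees of freedom = 46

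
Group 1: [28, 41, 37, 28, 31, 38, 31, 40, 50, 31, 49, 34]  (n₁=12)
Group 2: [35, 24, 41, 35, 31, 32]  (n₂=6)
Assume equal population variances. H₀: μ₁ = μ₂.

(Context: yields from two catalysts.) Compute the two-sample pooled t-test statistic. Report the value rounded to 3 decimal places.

x̄₁=36.500, s₁=7.477, n₁=12
x̄₂=33.000, s₂=5.621, n₂=6
s_p² = [11·7.477² + 5·5.621²]/16 = 48.3125
SE = √(s_p²·(1/12+1/6)) = 3.4754
t = (36.500−33.000)/3.4754 = 1.0071
df = 16

test statistic = 1.007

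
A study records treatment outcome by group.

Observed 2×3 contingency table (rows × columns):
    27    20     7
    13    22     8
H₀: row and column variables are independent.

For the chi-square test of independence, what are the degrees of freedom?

degrees of freedom = 2

df = (r−1)(c−1) = (2−1)·(3−1) = 2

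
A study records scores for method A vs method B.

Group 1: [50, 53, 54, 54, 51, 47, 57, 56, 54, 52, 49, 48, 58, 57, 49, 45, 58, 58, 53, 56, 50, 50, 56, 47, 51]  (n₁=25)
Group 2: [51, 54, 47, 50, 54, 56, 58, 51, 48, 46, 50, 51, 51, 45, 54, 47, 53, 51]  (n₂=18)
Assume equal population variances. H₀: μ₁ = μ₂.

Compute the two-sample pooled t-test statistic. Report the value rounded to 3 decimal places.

x̄₁=52.520, s₁=3.874, n₁=25
x̄₂=50.944, s₂=3.506, n₂=18
s_p² = [24·3.874² + 17·3.506²]/41 = 13.8825
SE = √(s_p²·(1/25+1/18)) = 1.1518
t = (52.520−50.944)/1.1518 = 1.3680
df = 41

test statistic = 1.368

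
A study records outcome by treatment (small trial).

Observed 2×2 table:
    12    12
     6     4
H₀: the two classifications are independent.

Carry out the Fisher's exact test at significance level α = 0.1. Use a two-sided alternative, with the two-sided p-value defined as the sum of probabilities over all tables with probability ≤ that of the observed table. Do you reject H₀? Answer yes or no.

Margins: r₁=24, r₂=10, c₁=18, c₂=16, n=34
p_obs = C(24,12)·C(10,6)/C(34,18); sum pmf over tables with pmf ≤ p_obs
p-value (two-sided) = 0.71459
At α=0.1: p ≥ α → fail to reject H₀

reject H₀: no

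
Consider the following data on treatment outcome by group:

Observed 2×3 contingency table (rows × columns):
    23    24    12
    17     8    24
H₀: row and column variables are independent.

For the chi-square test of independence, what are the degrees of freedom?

df = (r−1)(c−1) = (2−1)·(3−1) = 2

degrees of freedom = 2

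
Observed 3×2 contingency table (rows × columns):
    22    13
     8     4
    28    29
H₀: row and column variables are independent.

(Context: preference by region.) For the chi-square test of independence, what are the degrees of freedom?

df = (r−1)(c−1) = (3−1)·(2−1) = 2

degrees of freedom = 2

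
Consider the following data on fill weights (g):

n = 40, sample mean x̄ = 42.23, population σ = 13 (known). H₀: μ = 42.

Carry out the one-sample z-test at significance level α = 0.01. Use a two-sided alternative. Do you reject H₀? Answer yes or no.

SE = σ/√n = 13/√40 = 2.0555
z = (x̄−μ₀)/SE = (42.23−42)/2.0555 = 0.1119
p-value (two-sided) = 0.91091
At α=0.01: p ≥ α → fail to reject H₀

reject H₀: no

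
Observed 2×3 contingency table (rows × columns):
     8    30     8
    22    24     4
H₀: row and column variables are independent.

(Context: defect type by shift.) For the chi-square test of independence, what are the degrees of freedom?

df = (r−1)(c−1) = (2−1)·(3−1) = 2

degrees of freedom = 2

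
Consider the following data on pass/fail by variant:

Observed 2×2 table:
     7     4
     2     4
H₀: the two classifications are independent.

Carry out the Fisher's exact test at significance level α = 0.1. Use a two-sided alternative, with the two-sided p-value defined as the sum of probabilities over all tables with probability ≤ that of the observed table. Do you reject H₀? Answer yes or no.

Margins: r₁=11, r₂=6, c₁=9, c₂=8, n=17
p_obs = C(11,7)·C(6,2)/C(17,9); sum pmf over tables with pmf ≤ p_obs
p-value (two-sided) = 0.33484
At α=0.1: p ≥ α → fail to reject H₀

reject H₀: no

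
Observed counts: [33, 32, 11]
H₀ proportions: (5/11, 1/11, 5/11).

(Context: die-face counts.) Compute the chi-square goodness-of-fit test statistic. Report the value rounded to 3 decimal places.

test statistic = 107.237

n = 76; E_i = n·p_i = [34.55, 6.91, 34.55]
χ² = (33−34.55)²/34.55 + (32−6.91)²/6.91 + (11−34.55)²/34.55 = 107.2368
df = 2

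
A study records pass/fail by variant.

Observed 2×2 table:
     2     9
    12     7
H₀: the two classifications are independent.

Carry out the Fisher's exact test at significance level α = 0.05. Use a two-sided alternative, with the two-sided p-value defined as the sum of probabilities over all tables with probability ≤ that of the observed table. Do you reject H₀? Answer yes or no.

Margins: r₁=11, r₂=19, c₁=14, c₂=16, n=30
p_obs = C(11,2)·C(19,12)/C(30,14); sum pmf over tables with pmf ≤ p_obs
p-value (two-sided) = 0.02589
At α=0.05: p < α → reject H₀

reject H₀: yes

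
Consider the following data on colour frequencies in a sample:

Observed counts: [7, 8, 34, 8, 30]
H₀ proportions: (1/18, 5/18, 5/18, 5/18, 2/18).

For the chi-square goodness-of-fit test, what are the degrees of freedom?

df = k − 1 = 5 − 1 = 4

degrees of freedom = 4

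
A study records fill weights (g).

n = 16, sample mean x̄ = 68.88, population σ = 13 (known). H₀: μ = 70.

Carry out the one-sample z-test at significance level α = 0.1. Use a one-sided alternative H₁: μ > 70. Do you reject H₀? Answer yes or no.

SE = σ/√n = 13/√16 = 3.2500
z = (x̄−μ₀)/SE = (68.88−70)/3.2500 = -0.3446
p-value (one-sided, H₁ greater) = 0.63481
At α=0.1: p ≥ α → fail to reject H₀

reject H₀: no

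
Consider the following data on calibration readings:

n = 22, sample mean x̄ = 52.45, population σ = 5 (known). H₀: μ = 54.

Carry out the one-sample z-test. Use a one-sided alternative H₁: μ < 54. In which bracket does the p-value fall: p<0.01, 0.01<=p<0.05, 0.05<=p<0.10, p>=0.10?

SE = σ/√n = 5/√22 = 1.0660
z = (x̄−μ₀)/SE = (52.45−54)/1.0660 = -1.4540
p-value (one-sided, H₁ less) = 0.07297
→ bracket: 0.05<=p<0.10

p-value bracket: 0.05<=p<0.10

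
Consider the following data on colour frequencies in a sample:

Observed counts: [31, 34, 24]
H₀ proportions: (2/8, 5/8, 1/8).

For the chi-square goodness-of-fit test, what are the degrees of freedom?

df = k − 1 = 3 − 1 = 2

degrees of freedom = 2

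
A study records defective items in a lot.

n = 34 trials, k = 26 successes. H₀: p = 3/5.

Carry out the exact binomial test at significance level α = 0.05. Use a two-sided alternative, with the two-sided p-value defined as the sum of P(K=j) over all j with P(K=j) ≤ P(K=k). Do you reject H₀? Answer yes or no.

Exact binomial: n=34, k=26, p₀=3/5=0.6000
P(X=j) = C(n,j)·p₀^j·(1−p₀)^(n−j); p = Σ P(X=j) over j with P(X=j) ≤ P(X=26)
p-value (two-sided) = 0.05453
At α=0.05: p ≥ α → fail to reject H₀

reject H₀: no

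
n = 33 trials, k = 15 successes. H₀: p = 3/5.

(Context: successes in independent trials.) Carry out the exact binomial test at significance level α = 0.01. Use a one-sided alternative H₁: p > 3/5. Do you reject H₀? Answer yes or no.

Exact binomial: n=33, k=15, p₀=3/5=0.6000
P(X≥15) from Σ C(n,i)·p₀^i·(1−p₀)^(n−i)
p-value (one-sided, H₁ greater) = 0.96896
At α=0.01: p ≥ α → fail to reject H₀

reject H₀: no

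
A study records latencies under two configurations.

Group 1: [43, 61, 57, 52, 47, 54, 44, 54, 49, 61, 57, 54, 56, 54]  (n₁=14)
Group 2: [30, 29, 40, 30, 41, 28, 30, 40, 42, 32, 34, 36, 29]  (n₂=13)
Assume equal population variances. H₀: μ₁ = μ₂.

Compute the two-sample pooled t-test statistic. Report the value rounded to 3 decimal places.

x̄₁=53.071, s₁=5.595, n₁=14
x̄₂=33.923, s₂=5.220, n₂=13
s_p² = [13·5.595² + 12·5.220²]/25 = 29.3541
SE = √(s_p²·(1/14+1/13)) = 2.0868
t = (53.071−33.923)/2.0868 = 9.1760
df = 25

test statistic = 9.176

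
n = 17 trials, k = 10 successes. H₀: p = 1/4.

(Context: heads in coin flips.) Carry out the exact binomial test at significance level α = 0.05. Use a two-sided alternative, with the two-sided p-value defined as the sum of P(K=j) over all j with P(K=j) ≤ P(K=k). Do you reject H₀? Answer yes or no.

reject H₀: yes

Exact binomial: n=17, k=10, p₀=1/4=0.2500
P(X=j) = C(n,j)·p₀^j·(1−p₀)^(n−j); p = Σ P(X=j) over j with P(X=j) ≤ P(X=10)
p-value (two-sided) = 0.00310
At α=0.05: p < α → reject H₀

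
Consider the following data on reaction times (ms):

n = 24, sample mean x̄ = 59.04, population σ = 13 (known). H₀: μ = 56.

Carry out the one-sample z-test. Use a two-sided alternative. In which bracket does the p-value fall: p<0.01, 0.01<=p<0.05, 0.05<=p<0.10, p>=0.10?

SE = σ/√n = 13/√24 = 2.6536
z = (x̄−μ₀)/SE = (59.04−56)/2.6536 = 1.1456
p-value (two-sided) = 0.25196
→ bracket: p>=0.10

p-value bracket: p>=0.10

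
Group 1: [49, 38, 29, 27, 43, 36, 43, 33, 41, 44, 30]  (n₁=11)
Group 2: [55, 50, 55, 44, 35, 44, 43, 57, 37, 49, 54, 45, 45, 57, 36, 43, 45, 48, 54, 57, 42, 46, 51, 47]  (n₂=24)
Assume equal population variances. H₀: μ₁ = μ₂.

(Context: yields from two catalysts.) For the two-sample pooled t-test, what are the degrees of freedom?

df = n₁ + n₂ − 2 = 11 + 24 − 2 = 33

degrees of freedom = 33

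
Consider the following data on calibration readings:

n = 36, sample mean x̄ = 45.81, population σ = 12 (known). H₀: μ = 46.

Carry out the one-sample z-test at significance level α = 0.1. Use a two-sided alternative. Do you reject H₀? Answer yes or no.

reject H₀: no

SE = σ/√n = 12/√36 = 2.0000
z = (x̄−μ₀)/SE = (45.81−46)/2.0000 = -0.0950
p-value (two-sided) = 0.92431
At α=0.1: p ≥ α → fail to reject H₀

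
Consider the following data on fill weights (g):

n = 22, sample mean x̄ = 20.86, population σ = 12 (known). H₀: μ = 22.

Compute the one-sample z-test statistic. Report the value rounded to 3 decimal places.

test statistic = -0.446

SE = σ/√n = 12/√22 = 2.5584
z = (x̄−μ₀)/SE = (20.86−22)/2.5584 = -0.4456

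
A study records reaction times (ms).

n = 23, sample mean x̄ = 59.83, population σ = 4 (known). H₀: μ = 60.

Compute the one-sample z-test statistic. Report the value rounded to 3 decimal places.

test statistic = -0.204

SE = σ/√n = 4/√23 = 0.8341
z = (x̄−μ₀)/SE = (59.83−60)/0.8341 = -0.2038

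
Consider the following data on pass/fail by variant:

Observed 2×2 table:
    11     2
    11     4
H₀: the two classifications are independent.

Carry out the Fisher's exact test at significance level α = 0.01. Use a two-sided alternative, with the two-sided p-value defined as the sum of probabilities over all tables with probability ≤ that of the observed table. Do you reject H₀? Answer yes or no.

Margins: r₁=13, r₂=15, c₁=22, c₂=6, n=28
p_obs = C(13,11)·C(15,11)/C(28,22); sum pmf over tables with pmf ≤ p_obs
p-value (two-sided) = 0.65459
At α=0.01: p ≥ α → fail to reject H₀

reject H₀: no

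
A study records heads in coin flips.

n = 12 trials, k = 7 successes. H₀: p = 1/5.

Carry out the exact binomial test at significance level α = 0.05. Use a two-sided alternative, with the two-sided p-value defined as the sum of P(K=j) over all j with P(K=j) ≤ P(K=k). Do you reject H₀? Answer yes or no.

Exact binomial: n=12, k=7, p₀=1/5=0.2000
P(X=j) = C(n,j)·p₀^j·(1−p₀)^(n−j); p = Σ P(X=j) over j with P(X=j) ≤ P(X=7)
p-value (two-sided) = 0.00390
At α=0.05: p < α → reject H₀

reject H₀: yes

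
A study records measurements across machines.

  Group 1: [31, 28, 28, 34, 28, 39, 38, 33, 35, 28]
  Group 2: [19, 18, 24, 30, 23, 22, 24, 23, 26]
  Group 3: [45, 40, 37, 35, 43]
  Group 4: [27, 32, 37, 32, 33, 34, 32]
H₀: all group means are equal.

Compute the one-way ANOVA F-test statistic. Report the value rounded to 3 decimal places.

Group means [32.20, 23.22, 40.00, 32.43], grand mean 30.903
SSB = Σnᵢ(x̄ᵢ−x̄)² = 977.840; SSW = ΣΣ(x−x̄ᵢ)² = 386.870
MSB = 977.840/3 = 325.9466; MSW = 386.870/27 = 14.3285
F = MSB/MSW = 22.7481
df = (3, 27)

test statistic = 22.748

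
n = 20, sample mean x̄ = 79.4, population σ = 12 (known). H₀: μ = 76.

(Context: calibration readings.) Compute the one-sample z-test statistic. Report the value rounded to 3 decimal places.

test statistic = 1.267

SE = σ/√n = 12/√20 = 2.6833
z = (x̄−μ₀)/SE = (79.4−76)/2.6833 = 1.2671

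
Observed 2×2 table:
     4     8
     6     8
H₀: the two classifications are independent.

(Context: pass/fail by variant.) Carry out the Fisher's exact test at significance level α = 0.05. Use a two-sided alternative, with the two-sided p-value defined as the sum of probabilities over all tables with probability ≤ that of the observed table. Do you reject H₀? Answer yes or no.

reject H₀: no

Margins: r₁=12, r₂=14, c₁=10, c₂=16, n=26
p_obs = C(12,4)·C(14,6)/C(26,10); sum pmf over tables with pmf ≤ p_obs
p-value (two-sided) = 0.70149
At α=0.05: p ≥ α → fail to reject H₀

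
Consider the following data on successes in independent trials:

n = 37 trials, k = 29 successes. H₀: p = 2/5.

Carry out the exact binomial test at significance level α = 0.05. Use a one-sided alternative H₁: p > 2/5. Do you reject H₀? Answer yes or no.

Exact binomial: n=37, k=29, p₀=2/5=0.4000
P(X≥29) from Σ C(n,i)·p₀^i·(1−p₀)^(n−i)
p-value (one-sided, H₁ greater) = 0.00000
At α=0.05: p < α → reject H₀

reject H₀: yes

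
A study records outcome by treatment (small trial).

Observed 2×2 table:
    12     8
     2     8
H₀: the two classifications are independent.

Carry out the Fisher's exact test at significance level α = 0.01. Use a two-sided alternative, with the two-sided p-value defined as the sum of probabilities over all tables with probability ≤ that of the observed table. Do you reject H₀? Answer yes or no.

Margins: r₁=20, r₂=10, c₁=14, c₂=16, n=30
p_obs = C(20,12)·C(10,2)/C(30,14); sum pmf over tables with pmf ≤ p_obs
p-value (two-sided) = 0.05767
At α=0.01: p ≥ α → fail to reject H₀

reject H₀: no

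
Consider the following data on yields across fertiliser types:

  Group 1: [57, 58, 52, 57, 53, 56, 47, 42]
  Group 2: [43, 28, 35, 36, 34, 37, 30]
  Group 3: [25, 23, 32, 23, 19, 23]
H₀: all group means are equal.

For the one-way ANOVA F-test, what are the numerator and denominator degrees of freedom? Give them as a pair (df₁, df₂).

k = 3 groups, N = 21 total
df = (k−1, N−k) = (3−1, 21−3) = (2, 18)

degrees of freedom = [2, 18]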